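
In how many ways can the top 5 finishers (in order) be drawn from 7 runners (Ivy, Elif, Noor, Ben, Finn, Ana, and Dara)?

2520

There are 7 choices for 1st place, 6 for 2nd, and so on down to 3 for position 5.
That gives 7 × 6 × 5 × 4 × 3 = 2520.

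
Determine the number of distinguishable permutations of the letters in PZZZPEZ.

The 7 letters of PZZZPEZ have repeats: P appearing twice and Z appearing 4 times.
The number of distinct arrangements is 7!/(4!·2!) = 5040/48 = 105.

105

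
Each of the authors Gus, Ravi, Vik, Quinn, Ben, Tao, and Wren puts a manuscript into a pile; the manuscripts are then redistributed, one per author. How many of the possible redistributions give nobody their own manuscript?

Let Aᵢ be the assignments in which author i gets their own manuscript. We want the size of the complement of A₁∪…∪A_7.
By inclusion–exclusion this is Σ_{j=0}^{7} (−1)^j C(7,j)·(7−j)!.
Computing: 5040 − 5040 + 2520 − 840 + 210 − 42 + 7 − 1 = 1854.

1854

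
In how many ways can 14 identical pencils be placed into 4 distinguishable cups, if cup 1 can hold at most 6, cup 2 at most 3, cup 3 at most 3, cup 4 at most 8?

Without the upper bounds there are C(17,3) = 680 ways to split 14 among 4 cups.
Subtract solutions that violate a single cap (substitute x_i' = x_i − (cap_i+1)): x_1 ≥ 7 gives C(10,3) = 120; x_2 ≥ 4 gives C(13,3) = 286; x_3 ≥ 4 gives C(13,3) = 286; x_4 ≥ 9 gives C(8,3) = 56. Together 748.
Add back pairs where two caps are both exceeded: 20 + 20 + 0 + 84 + 4 + 4 = 132.
By inclusion–exclusion the count is 680 − 748 + 132 = 64.

64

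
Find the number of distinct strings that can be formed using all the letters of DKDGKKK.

DKDGKKK has 7 letters with D appearing twice and K appearing 4 times.
The number of distinct arrangements is 7!/(4!·2!) = 5040/48 = 105.

105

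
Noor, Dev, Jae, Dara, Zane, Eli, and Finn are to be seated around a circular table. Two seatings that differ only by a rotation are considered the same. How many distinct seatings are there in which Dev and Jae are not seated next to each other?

480

All circular seatings of 7 people number (6)! = 720.
Those with Dev next to Jae: fuse the pair into one unit and seat 6 units around a circle — 2·(5)! = 240.
Subtracting, 720 − 240 = 480.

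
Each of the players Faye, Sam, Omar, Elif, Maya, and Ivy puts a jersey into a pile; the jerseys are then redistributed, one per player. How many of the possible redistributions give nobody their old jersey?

Let Aᵢ be the assignments in which player i gets their old jersey. We want the size of the complement of A₁∪…∪A_6.
By inclusion–exclusion this is Σ_{j=0}^{6} (−1)^j C(6,j)·(6−j)!.
Computing: 720 − 720 + 360 − 120 + 30 − 6 + 1 = 265.

265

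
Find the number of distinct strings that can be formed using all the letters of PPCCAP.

60

PPCCAP has 6 letters with C appearing twice and P appearing 3 times.
So there are 6! / (3!·2!) = 60 distinguishable arrangements.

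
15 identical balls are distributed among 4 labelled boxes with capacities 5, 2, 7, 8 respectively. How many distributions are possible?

81

Ignoring the caps, the number of non-negative solutions to x_1+…+x_4 = 15 is C(18,3) = 816.
Subtract solutions that violate a single cap (substitute x_i' = x_i − (cap_i+1)): x_1 ≥ 6 gives C(12,3) = 220; x_2 ≥ 3 gives C(15,3) = 455; x_3 ≥ 8 gives C(10,3) = 120; x_4 ≥ 9 gives C(9,3) = 84. Together 879.
Add back pairs where two caps are both exceeded: 84 + 4 + 1 + 35 + 20 + 0 = 144.
By inclusion–exclusion the count is 816 − 879 + 144 = 81.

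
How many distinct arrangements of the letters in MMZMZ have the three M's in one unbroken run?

Treat the 3 copies of M as a single block. The multiset to arrange is then {MMM, Z, Z}, 3 items in all.
That gives (3)!/(2!) = 3 arrangements.

3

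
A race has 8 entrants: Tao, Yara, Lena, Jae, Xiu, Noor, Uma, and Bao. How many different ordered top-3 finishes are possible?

This is an ordered selection of 3 from 8: P(8,3).
That gives 8 × 7 × 6 = 336.

336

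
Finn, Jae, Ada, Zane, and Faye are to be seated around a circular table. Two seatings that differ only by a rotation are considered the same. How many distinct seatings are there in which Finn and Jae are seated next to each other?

Glue Finn and Jae into a block (2 internal orders). Seating 4 units around a circle gives (3)! arrangements.
So 2 × (3)! = 2 × 6 = 12.

12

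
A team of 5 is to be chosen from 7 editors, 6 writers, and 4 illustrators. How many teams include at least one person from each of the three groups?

4214

With no constraint there are C(17,5) = 6188 possible selections.
Subtract selections that omit an entire group: no editors → C(10,5) = 252; no writers → C(11,5) = 462; no illustrators → C(13,5) = 1287.
Add back selections omitting two groups (i.e. drawn from a single group): C(7,5) + C(6,5) + C(4,5) = 27.
By inclusion–exclusion: 6188 − 2001 + 27 = 4214.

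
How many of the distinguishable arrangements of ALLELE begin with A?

10

Fix A in the first position and arrange the remaining 5 letters.
Those 5 letters have E appearing twice and L appearing 3 times, giving (5)!/(3!·2!) = 10.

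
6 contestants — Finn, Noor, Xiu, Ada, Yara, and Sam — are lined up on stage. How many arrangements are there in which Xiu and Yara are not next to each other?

480

There are 6! = 720 arrangements in all. If Xiu and Yara are adjacent, merging them into one block gives 2·(5)! = 240 arrangements.
So 720 − 240 = 480 arrangements keep them apart.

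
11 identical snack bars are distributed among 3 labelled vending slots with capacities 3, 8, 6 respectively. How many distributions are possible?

Ignoring the caps, the number of non-negative solutions to x_1+…+x_3 = 11 is C(13,2) = 78.
Subtract solutions that violate a single cap (substitute x_i' = x_i − (cap_i+1)): x_1 ≥ 4 gives C(9,2) = 36; x_2 ≥ 9 gives C(4,2) = 6; x_3 ≥ 7 gives C(6,2) = 15. Together 57.
Add back pairs where two caps are both exceeded: 0 + 1 + 0 = 1.
By inclusion–exclusion the count is 78 − 57 + 1 = 22.

22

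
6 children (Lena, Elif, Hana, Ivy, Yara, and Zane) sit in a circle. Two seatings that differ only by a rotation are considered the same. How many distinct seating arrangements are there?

120

Fix one person's seat to break rotational symmetry; the remaining 5 people can be arranged in (5)! = 120 ways.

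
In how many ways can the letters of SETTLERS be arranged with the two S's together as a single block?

1260

Treat the 2 copies of S as a single block. The multiset to arrange is then {SS, E, E, L, R, T, T}, 7 items in all.
That gives (7)!/(2!·2!) = 1260 arrangements.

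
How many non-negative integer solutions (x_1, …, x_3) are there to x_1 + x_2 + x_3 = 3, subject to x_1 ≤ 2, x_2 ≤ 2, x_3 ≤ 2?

7

Without the upper bounds there are C(5,2) = 10 ways to split 3 among 3 variables.
Subtract solutions that violate a single cap (substitute x_i' = x_i − (cap_i+1)): x_1 ≥ 3 gives C(2,2) = 1; x_2 ≥ 3 gives C(2,2) = 1; x_3 ≥ 3 gives C(2,2) = 1. Together 3.
No two caps can be exceeded simultaneously, so the pair terms are all 0.
By inclusion–exclusion the count is 10 − 3 + 0 = 7.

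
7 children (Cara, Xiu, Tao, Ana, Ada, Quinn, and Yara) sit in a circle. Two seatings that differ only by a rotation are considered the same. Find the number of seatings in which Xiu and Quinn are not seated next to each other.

Without the restriction there are (6)! = 720 seatings.
Those with Xiu next to Quinn: fuse the pair into one unit and seat 6 units around a circle — 2·(5)! = 240.
Subtracting, 720 − 240 = 480.

480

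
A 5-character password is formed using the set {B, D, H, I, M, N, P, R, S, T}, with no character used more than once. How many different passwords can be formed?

This is a permutation of 5 out of 10: P(10,5) = 10!/5!.
That product is 10 × 9 × 8 × 7 × 6 = 30240.

30240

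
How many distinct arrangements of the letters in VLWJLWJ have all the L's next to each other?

180

Treat the 2 copies of L as a single block. The multiset to arrange is then {LL, J, J, V, W, W}, 6 items in all.
That gives (6)!/(2!·2!) = 180 arrangements.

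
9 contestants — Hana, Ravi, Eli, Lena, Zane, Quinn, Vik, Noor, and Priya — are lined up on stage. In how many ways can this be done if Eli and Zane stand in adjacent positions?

80640

Glue Eli and Zane into one block (2 internal orders), leaving 8 units to arrange in a row.
So the count is 2·(8)! = 80640.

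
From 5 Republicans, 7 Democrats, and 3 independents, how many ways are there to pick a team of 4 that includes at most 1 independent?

Split by how many independents are chosen (0 through 1).
Sum: C(3,0)·C(12,4) + C(3,1)·C(12,3) = 495 + 660 = 1155.

1155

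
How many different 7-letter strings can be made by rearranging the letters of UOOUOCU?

140

UOOUOCU has 7 letters with O appearing 3 times and U appearing 3 times.
The number of distinct arrangements is 7!/(3!·3!) = 5040/36 = 140.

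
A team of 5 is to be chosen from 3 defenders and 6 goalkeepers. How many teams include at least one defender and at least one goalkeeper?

120

With no constraint there are C(9,5) = 126 possible selections.
Selections missing a whole group: no defenders → C(6,5) = 6; no goalkeepers → C(3,5) = 0.
Both groups omitted at once is impossible, so 126 − 6 = 120.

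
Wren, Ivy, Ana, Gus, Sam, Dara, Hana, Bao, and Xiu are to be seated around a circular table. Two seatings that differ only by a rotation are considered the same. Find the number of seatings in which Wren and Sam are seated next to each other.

Treat {Wren, Sam} as one unit (2 internal orders) and seat the resulting 8 units around the table: (7)! circular arrangements.
So 2 × (7)! = 2 × 5040 = 10080.

10080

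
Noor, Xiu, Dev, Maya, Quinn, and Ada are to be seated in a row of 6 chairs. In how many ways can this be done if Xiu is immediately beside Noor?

240

Treat {Xiu, Noor} as a single unit. There are 5 units to order, and the pair itself can be ordered 2 ways.
So the count is 2·(5)! = 240.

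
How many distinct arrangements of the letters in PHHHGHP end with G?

15

Fix G in the last position and arrange the remaining 6 letters.
Those 6 letters have H appearing 4 times and P appearing twice, giving (6)!/(4!·2!) = 15.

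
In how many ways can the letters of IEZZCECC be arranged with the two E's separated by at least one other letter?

1260

There are 8!/(3!·2!·2!) = 1680 arrangements of IEZZCECC in total.
Arrangements with the E's together: treat EE as one letter, giving (7)!/(3!·2!) = 420.
Hence 1680 − 420 = 1260.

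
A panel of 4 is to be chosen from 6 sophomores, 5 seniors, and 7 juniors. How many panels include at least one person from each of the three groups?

1575

Unrestricted: C(18,4) = 3060 ways to pick any 4 of the 18.
Selections missing a whole group: no sophomores → C(12,4) = 495; no seniors → C(13,4) = 715; no juniors → C(11,4) = 330.
Add back selections omitting two groups (i.e. drawn from a single group): C(6,4) + C(5,4) + C(7,4) = 55.
By inclusion–exclusion: 3060 − 1540 + 55 = 1575.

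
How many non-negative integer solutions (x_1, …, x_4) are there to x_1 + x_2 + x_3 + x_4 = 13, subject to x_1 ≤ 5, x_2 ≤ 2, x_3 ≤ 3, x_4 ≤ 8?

Ignoring the caps, the number of non-negative solutions to x_1+…+x_4 = 13 is C(16,3) = 560.
Subtract solutions that violate a single cap (substitute x_i' = x_i − (cap_i+1)): x_1 ≥ 6 gives C(10,3) = 120; x_2 ≥ 3 gives C(13,3) = 286; x_3 ≥ 4 gives C(12,3) = 220; x_4 ≥ 9 gives C(7,3) = 35. Together 661.
Add back pairs where two caps are both exceeded: 35 + 20 + 0 + 84 + 4 + 1 = 144.
Subtract triples: 1 + 0 + 0 + 0 = 1.
By inclusion–exclusion the count is 560 − 661 + 144 − 1 = 42.

42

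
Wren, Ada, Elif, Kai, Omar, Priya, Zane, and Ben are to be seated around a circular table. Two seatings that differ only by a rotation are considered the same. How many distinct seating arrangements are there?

Seat Wren anywhere (absorbing the rotational symmetry), then permute the other 7: (7)! = 5040.

5040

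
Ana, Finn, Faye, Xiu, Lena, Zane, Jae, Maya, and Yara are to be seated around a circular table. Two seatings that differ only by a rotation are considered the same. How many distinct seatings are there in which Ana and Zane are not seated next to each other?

Without the restriction there are (8)! = 40320 seatings.
Seatings with Ana beside Zane: treat them as a block with 2 internal orders, giving 2 × (7)! = 10080.
Subtracting, 40320 − 10080 = 30240.

30240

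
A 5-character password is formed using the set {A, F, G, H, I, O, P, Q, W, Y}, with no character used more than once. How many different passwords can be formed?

With no repetition, fill the 5 characters in order: 10 choices, then 9, down to 6.
10 × 9 × 8 × 7 × 6 = 30240.

30240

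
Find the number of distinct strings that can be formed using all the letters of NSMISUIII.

7560

NSMISUIII has 9 letters with I appearing 4 times and S appearing twice.
The number of distinct arrangements is 9!/(4!·2!) = 362880/48 = 7560.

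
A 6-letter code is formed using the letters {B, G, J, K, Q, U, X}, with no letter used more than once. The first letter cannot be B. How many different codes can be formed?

The first letter has 7−1 = 6 choices (anything except B).
The remaining 5 letters are filled from the other 6 symbols without repetition: 6 × 5 × 4 × 3 × 2 = 720.
Total: 6 × 720 = 4320.

4320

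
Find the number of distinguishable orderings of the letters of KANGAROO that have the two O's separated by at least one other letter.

Total arrangements of KANGAROO: 8!/(2!·2!) = 10080.
If the two O's are adjacent, glue them into one block, leaving 7 items to arrange: (7)!/(2!) = 2520 ways.
Hence 10080 − 2520 = 7560.

7560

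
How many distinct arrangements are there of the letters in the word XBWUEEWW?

Letter multiplicities in XBWUEEWW: B×1, E×2, U×1, W×3, X×1.
So there are 8! / (3!·2!) = 3360 distinguishable arrangements.

3360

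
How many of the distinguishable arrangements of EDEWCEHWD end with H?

Fix H in the last position and arrange the remaining 8 letters.
Those 8 letters have D appearing twice, E appearing 3 times, and W appearing twice, giving (8)!/(3!·2!·2!) = 1680.

1680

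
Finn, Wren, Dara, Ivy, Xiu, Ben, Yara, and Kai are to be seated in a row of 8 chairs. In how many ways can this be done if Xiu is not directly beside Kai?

30240

There are 8! = 40320 arrangements in all. If Xiu and Kai are adjacent, merging them into one block gives 2·(7)! = 10080 arrangements.
Complementary counting: 40320 − 10080 = 30240.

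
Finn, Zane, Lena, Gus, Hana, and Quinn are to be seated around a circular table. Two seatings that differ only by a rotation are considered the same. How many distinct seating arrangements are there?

Fix one person's seat to break rotational symmetry; the remaining 5 people can be arranged in (5)! = 120 ways.

120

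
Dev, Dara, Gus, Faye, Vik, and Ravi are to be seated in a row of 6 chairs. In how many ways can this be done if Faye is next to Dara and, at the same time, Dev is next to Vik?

96

Treat {Faye,Dara} as one block (2 orders) and {Dev,Vik} as another (2 orders).
That leaves 4 units to arrange: 2 × 2 × 4! = 4 × 24 = 96.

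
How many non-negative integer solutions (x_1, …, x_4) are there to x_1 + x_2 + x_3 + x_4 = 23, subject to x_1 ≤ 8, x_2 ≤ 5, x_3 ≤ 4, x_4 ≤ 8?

Without the upper bounds there are C(26,3) = 2600 ways to split 23 among 4 variables.
Subtract solutions that violate a single cap (substitute x_i' = x_i − (cap_i+1)): x_1 ≥ 9 gives C(17,3) = 680; x_2 ≥ 6 gives C(20,3) = 1140; x_3 ≥ 5 gives C(21,3) = 1330; x_4 ≥ 9 gives C(17,3) = 680. Together 3830.
Add back pairs where two caps are both exceeded: 165 + 220 + 56 + 455 + 165 + 220 = 1281.
Subtract triples: 20 + 0 + 1 + 20 = 41.
By inclusion–exclusion the count is 2600 − 3830 + 1281 − 41 = 10.

10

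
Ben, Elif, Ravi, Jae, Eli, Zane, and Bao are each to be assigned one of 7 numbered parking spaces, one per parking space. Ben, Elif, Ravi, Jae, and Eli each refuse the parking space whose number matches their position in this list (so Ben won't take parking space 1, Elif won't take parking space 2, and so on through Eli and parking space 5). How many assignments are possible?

2428

Let Aᵢ (for 1 ≤ i ≤ 5) be the placements that put person i in their forbidden parking space. Any j of these fix j positions, leaving (7−j)! ways to fill the rest, and there are C(5,j) ways to pick which j.
By inclusion–exclusion, the number of valid placements is Σ_{j=0}^{5} (−1)^j C(5,j)·(7−j)!.
Computing: 5040 − 3600 + 1200 − 240 + 30 − 2 = 2428.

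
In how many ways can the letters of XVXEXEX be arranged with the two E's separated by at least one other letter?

75

Total arrangements of XVXEXEX: 7!/(4!·2!) = 105.
Arrangements with the E's together: treat EE as one letter, giving (6)!/(4!) = 30.
Hence 105 − 30 = 75.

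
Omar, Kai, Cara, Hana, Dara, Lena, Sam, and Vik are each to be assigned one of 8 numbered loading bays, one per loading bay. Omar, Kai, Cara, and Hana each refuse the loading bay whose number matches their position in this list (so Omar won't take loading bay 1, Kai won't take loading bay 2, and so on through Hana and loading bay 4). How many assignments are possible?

24024

Let Aᵢ (for 1 ≤ i ≤ 4) be the placements that put person i in their forbidden loading bay. Any j of these fix j positions, leaving (8−j)! ways to fill the rest, and there are C(4,j) ways to pick which j.
By inclusion–exclusion, the number of valid placements is Σ_{j=0}^{4} (−1)^j C(4,j)·(8−j)!.
Computing: 40320 − 20160 + 4320 − 480 + 24 = 24024.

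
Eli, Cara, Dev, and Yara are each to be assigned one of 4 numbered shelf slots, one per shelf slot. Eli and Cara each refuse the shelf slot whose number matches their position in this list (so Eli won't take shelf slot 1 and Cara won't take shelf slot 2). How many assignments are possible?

14

Let Aᵢ (for i ∈ {1, 2}) be the placements that put person i in their forbidden shelf slot. Any j of these fix j positions, leaving (4−j)! ways to fill the rest, and there are C(2,j) ways to pick which j.
By inclusion–exclusion, the number of valid placements is Σ_{j=0}^{2} (−1)^j C(2,j)·(4−j)!.
Computing: 24 − 12 + 2 = 14.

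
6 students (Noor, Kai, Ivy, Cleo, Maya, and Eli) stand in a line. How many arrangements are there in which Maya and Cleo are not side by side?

480

Of the 6! = 720 arrangements, those with Maya and Cleo adjacent number 2 × 5! = 240 (treat the pair as a block with 2 internal orders).
So 720 − 240 = 480 arrangements keep them apart.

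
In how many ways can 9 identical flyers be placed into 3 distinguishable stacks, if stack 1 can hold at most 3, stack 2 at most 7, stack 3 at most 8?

Ignoring the caps, the number of non-negative solutions to x_1+…+x_3 = 9 is C(11,2) = 55.
Subtract solutions that violate a single cap (substitute x_i' = x_i − (cap_i+1)): x_1 ≥ 4 gives C(7,2) = 21; x_2 ≥ 8 gives C(3,2) = 3; x_3 ≥ 9 gives C(2,2) = 1. Together 25.
No two caps can be exceeded simultaneously, so the pair terms are all 0.
By inclusion–exclusion the count is 55 − 25 + 0 = 30.

30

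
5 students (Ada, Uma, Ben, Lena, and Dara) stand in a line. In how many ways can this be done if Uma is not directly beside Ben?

Of the 5! = 120 arrangements, those with Uma and Ben adjacent number 2 × 4! = 48 (treat the pair as a block with 2 internal orders).
Complementary counting: 120 − 48 = 72.

72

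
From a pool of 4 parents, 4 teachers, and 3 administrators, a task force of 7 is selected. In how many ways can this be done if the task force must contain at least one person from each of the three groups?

Total 7-person selections from all 11: C(11,7) = 330.
Subtract selections that omit an entire group: no parents → C(7,7) = 1; no teachers → C(7,7) = 1; no administrators → C(8,7) = 8.
Add back selections omitting two groups (i.e. drawn from a single group): C(4,7) + C(4,7) + C(3,7) = 0.
By inclusion–exclusion: 330 − 10 + 0 = 320.

320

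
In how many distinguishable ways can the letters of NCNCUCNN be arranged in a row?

280

Letter multiplicities in NCNCUCNN: C×3, N×4, U×1.
The number of distinct arrangements is 8!/(4!·3!) = 40320/144 = 280.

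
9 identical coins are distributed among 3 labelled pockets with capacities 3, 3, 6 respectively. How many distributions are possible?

Without the upper bounds there are C(11,2) = 55 ways to split 9 among 3 pockets.
Subtract solutions that violate a single cap (substitute x_i' = x_i − (cap_i+1)): x_1 ≥ 4 gives C(7,2) = 21; x_2 ≥ 4 gives C(7,2) = 21; x_3 ≥ 7 gives C(4,2) = 6. Together 48.
Add back pairs where two caps are both exceeded: 3 + 0 + 0 = 3.
By inclusion–exclusion the count is 55 − 48 + 3 = 10.

10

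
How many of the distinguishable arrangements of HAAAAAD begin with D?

6

Fix D in the first position and arrange the remaining 6 letters.
Those 6 letters have A appearing 5 times, giving (6)!/(5!) = 6.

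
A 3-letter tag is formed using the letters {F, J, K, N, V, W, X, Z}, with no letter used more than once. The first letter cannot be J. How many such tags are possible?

294

The first letter has 8−1 = 7 choices (anything except J).
The remaining 2 letters are filled from the other 7 symbols without repetition: 7 × 6 = 42.
Total: 7 × 42 = 294.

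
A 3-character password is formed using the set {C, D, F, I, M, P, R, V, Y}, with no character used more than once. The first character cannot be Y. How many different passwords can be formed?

448

The first character has 9−1 = 8 choices (anything except Y).
The remaining 2 characters are filled from the other 8 symbols without repetition: 8 × 7 = 56.
Total: 8 × 56 = 448.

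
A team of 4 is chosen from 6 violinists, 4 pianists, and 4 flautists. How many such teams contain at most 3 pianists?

Split by how many pianists are chosen (0 through 3).
Sum: C(4,0)·C(10,4) + C(4,1)·C(10,3) + C(4,2)·C(10,2) + C(4,3)·C(10,1) = 210 + 480 + 270 + 40 = 1000.

1000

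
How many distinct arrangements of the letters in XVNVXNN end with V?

Fix V in the last position and arrange the remaining 6 letters.
Those 6 letters have N appearing 3 times and X appearing twice, giving (6)!/(3!·2!) = 60.

60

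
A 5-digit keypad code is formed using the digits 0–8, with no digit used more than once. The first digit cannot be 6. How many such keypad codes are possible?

13440

The first digit has 9−1 = 8 choices (anything except 6).
The remaining 4 digits are filled from the other 8 symbols without repetition: 8 × 7 × 6 × 5 = 1680.
Total: 8 × 1680 = 13440.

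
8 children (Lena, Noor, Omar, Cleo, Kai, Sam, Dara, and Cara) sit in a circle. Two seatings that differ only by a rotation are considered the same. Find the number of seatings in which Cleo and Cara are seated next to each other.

1440

Glue Cleo and Cara into a block (2 internal orders). Seating 7 units around a circle gives (6)! arrangements.
So 2 × (6)! = 2 × 720 = 1440.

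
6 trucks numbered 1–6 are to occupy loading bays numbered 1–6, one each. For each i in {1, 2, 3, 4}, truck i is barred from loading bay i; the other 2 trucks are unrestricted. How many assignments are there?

Let Aᵢ (for 1 ≤ i ≤ 4) be the placements that put truck i in its forbidden loading bay. Any j of these fix j positions, leaving (6−j)! ways to fill the rest, and there are C(4,j) ways to pick which j.
By inclusion–exclusion, the number of valid placements is Σ_{j=0}^{4} (−1)^j C(4,j)·(6−j)!.
Computing: 720 − 480 + 144 − 24 + 2 = 362.

362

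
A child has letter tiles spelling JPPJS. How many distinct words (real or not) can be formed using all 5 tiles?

Letter multiplicities in JPPJS: J×2, P×2, S×1.
So there are 5! / (2!·2!) = 30 distinguishable arrangements.

30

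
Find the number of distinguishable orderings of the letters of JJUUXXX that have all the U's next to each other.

Treat the 2 copies of U as a single block. The multiset to arrange is then {UU, J, J, X, X, X}, 6 items in all.
That gives (6)!/(3!·2!) = 60 arrangements.

60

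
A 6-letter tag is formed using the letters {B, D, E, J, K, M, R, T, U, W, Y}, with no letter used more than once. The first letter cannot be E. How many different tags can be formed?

302400

The first letter has 11−1 = 10 choices (anything except E).
The remaining 5 letters are filled from the other 10 symbols without repetition: 10 × 9 × 8 × 7 × 6 = 30240.
Total: 10 × 30240 = 302400.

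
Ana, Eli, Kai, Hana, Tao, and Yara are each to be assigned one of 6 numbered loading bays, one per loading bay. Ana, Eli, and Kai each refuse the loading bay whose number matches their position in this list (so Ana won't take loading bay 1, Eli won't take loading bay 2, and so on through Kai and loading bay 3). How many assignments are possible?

Let Aᵢ (for i ∈ {1, 2, 3}) be the placements that put person i in their forbidden loading bay. Any j of these fix j positions, leaving (6−j)! ways to fill the rest, and there are C(3,j) ways to pick which j.
By inclusion–exclusion, the number of valid placements is Σ_{j=0}^{3} (−1)^j C(3,j)·(6−j)!.
Computing: 720 − 360 + 72 − 6 = 426.

426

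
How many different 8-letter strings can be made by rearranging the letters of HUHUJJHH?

420

Letter multiplicities in HUHUJJHH: H×4, J×2, U×2.
Dividing 8! = 40320 by 4!·2!·2! = 96 for the repeated letters gives 420.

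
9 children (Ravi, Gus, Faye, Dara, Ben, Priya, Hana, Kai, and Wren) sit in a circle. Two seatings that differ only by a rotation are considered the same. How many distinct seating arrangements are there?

40320

Fix one person's seat to break rotational symmetry; the remaining 8 people can be arranged in (8)! = 40320 ways.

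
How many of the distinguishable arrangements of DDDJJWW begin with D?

90

Fix D in the first position and arrange the remaining 6 letters.
Those 6 letters have D appearing twice, J appearing twice, and W appearing twice, giving (6)!/(2!·2!·2!) = 90.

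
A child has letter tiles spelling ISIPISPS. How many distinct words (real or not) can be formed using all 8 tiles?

560

ISIPISPS has 8 letters with I appearing 3 times, P appearing twice, and S appearing 3 times.
Dividing 8! = 40320 by 3!·3!·2! = 72 for the repeated letters gives 560.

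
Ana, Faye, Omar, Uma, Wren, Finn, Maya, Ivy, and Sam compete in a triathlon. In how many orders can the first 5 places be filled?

15120

This is an ordered selection of 5 from 9: P(9,5).
That gives 9 × 8 × 7 × 6 × 5 = 15120.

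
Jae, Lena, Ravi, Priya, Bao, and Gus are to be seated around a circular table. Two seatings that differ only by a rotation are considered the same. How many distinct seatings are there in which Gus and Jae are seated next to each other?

Treat {Gus, Jae} as one unit (2 internal orders) and seat the resulting 5 units around the table: (4)! circular arrangements.
So 2 × (4)! = 2 × 24 = 48.

48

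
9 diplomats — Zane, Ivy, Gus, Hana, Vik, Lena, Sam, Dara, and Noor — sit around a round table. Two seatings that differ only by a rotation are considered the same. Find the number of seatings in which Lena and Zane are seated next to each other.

10080

Treat {Lena, Zane} as one unit (2 internal orders) and seat the resulting 8 units around the table: (7)! circular arrangements.
So 2 × (7)! = 2 × 5040 = 10080.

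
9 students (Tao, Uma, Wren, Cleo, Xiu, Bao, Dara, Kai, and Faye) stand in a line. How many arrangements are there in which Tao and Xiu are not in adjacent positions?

282240

There are 9! = 362880 arrangements in all. If Tao and Xiu are adjacent, merging them into one block gives 2·(8)! = 80640 arrangements.
So 362880 − 80640 = 282240 arrangements keep them apart.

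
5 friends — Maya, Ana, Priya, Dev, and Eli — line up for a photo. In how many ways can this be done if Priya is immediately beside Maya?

48

Treat {Priya, Maya} as a single unit. There are 4 units to order, and the pair itself can be ordered 2 ways.
So the count is 2·(4)! = 48.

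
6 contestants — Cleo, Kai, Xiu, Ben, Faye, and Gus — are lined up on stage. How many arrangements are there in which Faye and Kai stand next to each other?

Treat {Faye, Kai} as a single unit. There are 5 units to order, and the pair itself can be ordered 2 ways.
That gives 2 × 5! = 2 × 120 = 240.

240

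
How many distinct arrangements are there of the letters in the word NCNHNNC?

The 7 letters of NCNHNNC have repeats: C appearing twice and N appearing 4 times.
Dividing 7! = 5040 by 4!·2! = 48 for the repeated letters gives 105.

105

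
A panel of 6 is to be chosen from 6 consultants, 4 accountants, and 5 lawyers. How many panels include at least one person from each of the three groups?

Total 6-person selections from all 15: C(15,6) = 5005.
Subtract selections that omit an entire group: no consultants → C(9,6) = 84; no accountants → C(11,6) = 462; no lawyers → C(10,6) = 210.
Add back selections omitting two groups (i.e. drawn from a single group): C(6,6) + C(4,6) + C(5,6) = 1.
By inclusion–exclusion: 5005 − 756 + 1 = 4250.

4250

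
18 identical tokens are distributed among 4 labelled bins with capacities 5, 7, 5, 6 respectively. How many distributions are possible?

56

Ignoring the caps, the number of non-negative solutions to x_1+…+x_4 = 18 is C(21,3) = 1330.
Subtract solutions that violate a single cap (substitute x_i' = x_i − (cap_i+1)): x_1 ≥ 6 gives C(15,3) = 455; x_2 ≥ 8 gives C(13,3) = 286; x_3 ≥ 6 gives C(15,3) = 455; x_4 ≥ 7 gives C(14,3) = 364. Together 1560.
Add back pairs where two caps are both exceeded: 35 + 84 + 56 + 35 + 20 + 56 = 286.
By inclusion–exclusion the count is 1330 − 1560 + 286 = 56.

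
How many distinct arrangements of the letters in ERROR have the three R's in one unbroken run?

Treat the 3 copies of R as a single block. The multiset to arrange is then {RRR, E, O}, 3 items in all.
All 3 items are distinct, so there are (3)! = 6 arrangements.

6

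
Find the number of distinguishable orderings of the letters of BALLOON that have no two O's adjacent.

900

Total arrangements of BALLOON: 7!/(2!·2!) = 1260.
Arrangements with the O's together: treat OO as one letter, giving (6)!/(2!) = 360.
Subtracting, 1260 − 360 = 900 arrangements keep the O's apart.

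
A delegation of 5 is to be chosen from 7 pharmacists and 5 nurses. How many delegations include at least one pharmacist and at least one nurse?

Unrestricted: C(12,5) = 792 ways to pick any 5 of the 12.
Subtract selections that omit an entire group: no pharmacists → C(5,5) = 1; no nurses → C(7,5) = 21.
Both groups omitted at once is impossible, so 792 − 22 = 770.

770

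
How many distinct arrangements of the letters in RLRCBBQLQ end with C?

Fix C in the last position and arrange the remaining 8 letters.
Those 8 letters have B appearing twice, L appearing twice, Q appearing twice, and R appearing twice, giving (8)!/(2!·2!·2!·2!) = 2520.

2520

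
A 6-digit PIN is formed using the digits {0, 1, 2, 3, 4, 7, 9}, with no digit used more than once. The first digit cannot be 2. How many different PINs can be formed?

4320

The first digit has 7−1 = 6 choices (anything except 2).
The remaining 5 digits are filled from the other 6 symbols without repetition: 6 × 5 × 4 × 3 × 2 = 720.
Total: 6 × 720 = 4320.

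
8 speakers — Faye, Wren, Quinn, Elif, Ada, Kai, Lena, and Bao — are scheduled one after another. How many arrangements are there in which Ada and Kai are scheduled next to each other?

10080

Glue Ada and Kai into one block (2 internal orders), leaving 7 units to arrange in a row.
That gives 2 × 7! = 2 × 5040 = 10080.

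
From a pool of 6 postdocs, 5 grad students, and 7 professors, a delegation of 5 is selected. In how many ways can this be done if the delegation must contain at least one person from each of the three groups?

With no constraint there are C(18,5) = 8568 possible selections.
Selections missing a whole group: no postdocs → C(12,5) = 792; no grad students → C(13,5) = 1287; no professors → C(11,5) = 462.
Add back selections omitting two groups (i.e. drawn from a single group): C(6,5) + C(5,5) + C(7,5) = 28.
By inclusion–exclusion: 8568 − 2541 + 28 = 6055.

6055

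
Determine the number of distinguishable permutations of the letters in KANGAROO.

KANGAROO has 8 letters with A appearing twice and O appearing twice.
So there are 8! / (2!·2!) = 10080 distinguishable arrangements.

10080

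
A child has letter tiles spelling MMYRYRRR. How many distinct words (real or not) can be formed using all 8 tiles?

420

MMYRYRRR has 8 letters with M appearing twice, R appearing 4 times, and Y appearing twice.
Dividing 8! = 40320 by 4!·2!·2! = 96 for the repeated letters gives 420.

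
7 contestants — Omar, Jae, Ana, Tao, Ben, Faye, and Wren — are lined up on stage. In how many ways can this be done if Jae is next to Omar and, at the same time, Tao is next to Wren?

Treat {Jae,Omar} as one block (2 orders) and {Tao,Wren} as another (2 orders).
That leaves 5 units to arrange: 2 × 2 × 5! = 4 × 120 = 480.

480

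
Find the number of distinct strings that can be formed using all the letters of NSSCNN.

The 6 letters of NSSCNN have repeats: N appearing 3 times and S appearing twice.
The number of distinct arrangements is 6!/(3!·2!) = 720/12 = 60.

60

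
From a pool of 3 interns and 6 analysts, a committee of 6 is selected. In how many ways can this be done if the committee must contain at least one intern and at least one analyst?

83

Unrestricted: C(9,6) = 84 ways to pick any 6 of the 9.
Selections missing a whole group: no interns → C(6,6) = 1; no analysts → C(3,6) = 0.
Both groups omitted at once is impossible, so 84 − 1 = 83.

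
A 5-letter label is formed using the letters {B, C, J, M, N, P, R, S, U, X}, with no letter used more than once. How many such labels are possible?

Choose and order 5 of the 10 symbols: the first letter has 10 options, the next 9, and so on down to 6.
10 × 9 × 8 × 7 × 6 = 30240.

30240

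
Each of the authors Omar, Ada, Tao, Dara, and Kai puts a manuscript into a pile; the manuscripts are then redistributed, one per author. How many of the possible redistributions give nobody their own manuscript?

Count assignments avoiding every fixed point. For any j of the 5 authors fixed to their own manuscript, the other 5−j can be arranged in (5−j)! ways.
By inclusion–exclusion this is Σ_{j=0}^{5} (−1)^j C(5,j)·(5−j)!.
Computing: 120 − 120 + 60 − 20 + 5 − 1 = 44.

44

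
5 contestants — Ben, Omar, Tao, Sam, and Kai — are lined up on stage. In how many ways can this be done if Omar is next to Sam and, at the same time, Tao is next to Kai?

24

Treat {Omar,Sam} as one block (2 orders) and {Tao,Kai} as another (2 orders).
That leaves 3 units to arrange: 2 × 2 × 3! = 4 × 6 = 24.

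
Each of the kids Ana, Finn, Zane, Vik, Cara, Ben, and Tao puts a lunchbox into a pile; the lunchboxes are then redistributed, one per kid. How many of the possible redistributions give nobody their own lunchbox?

Let Aᵢ be the assignments in which kid i gets their own lunchbox. We want the size of the complement of A₁∪…∪A_7.
By inclusion–exclusion this is Σ_{j=0}^{7} (−1)^j C(7,j)·(7−j)!.
Computing: 5040 − 5040 + 2520 − 840 + 210 − 42 + 7 − 1 = 1854.

1854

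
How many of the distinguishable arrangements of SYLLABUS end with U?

1260

Fix U in the last position and arrange the remaining 7 letters.
Those 7 letters have L appearing twice and S appearing twice, giving (7)!/(2!·2!) = 1260.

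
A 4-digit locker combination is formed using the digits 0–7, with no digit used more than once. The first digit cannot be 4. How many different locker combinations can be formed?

1470

The first digit has 8−1 = 7 choices (anything except 4).
The remaining 3 digits are filled from the other 7 symbols without repetition: 7 × 6 × 5 = 210.
Total: 7 × 210 = 1470.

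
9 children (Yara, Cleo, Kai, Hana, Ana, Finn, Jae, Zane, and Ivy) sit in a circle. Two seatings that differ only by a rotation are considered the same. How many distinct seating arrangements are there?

40320

Seat Yara anywhere (absorbing the rotational symmetry), then permute the other 8: (8)! = 40320.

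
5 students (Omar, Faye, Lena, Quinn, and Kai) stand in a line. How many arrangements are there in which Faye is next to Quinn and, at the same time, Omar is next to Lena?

24

Treat {Faye,Quinn} as one block (2 orders) and {Omar,Lena} as another (2 orders).
That leaves 3 units to arrange: 2 × 2 × 3! = 4 × 6 = 24.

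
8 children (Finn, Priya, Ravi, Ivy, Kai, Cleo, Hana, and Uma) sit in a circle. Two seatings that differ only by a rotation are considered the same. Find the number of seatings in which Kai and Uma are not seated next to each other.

Without the restriction there are (7)! = 5040 seatings.
Seatings with Kai beside Uma: treat them as a block with 2 internal orders, giving 2 × (6)! = 1440.
Subtracting, 5040 − 1440 = 3600.

3600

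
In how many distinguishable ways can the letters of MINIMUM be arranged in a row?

420

MINIMUM has 7 letters with I appearing twice and M appearing 3 times.
So there are 7! / (3!·2!) = 420 distinguishable arrangements.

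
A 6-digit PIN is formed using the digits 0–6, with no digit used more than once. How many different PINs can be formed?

Choose and order 6 of the 7 symbols: the first digit has 7 options, the next 6, and so on down to 2.
That product is 7 × 6 × 5 × 4 × 3 × 2 = 5040.

5040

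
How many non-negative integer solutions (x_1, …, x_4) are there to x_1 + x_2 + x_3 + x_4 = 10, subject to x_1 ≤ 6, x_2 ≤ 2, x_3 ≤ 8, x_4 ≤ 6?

124

By stars and bars, unrestricted non-negative solutions to x_1+…+x_4 = 10 number C(10+3,3) = 286.
Subtract solutions that violate a single cap (substitute x_i' = x_i − (cap_i+1)): x_1 ≥ 7 gives C(6,3) = 20; x_2 ≥ 3 gives C(10,3) = 120; x_3 ≥ 9 gives C(4,3) = 4; x_4 ≥ 7 gives C(6,3) = 20. Together 164.
Add back pairs where two caps are both exceeded: 1 + 0 + 0 + 0 + 1 + 0 = 2.
By inclusion–exclusion the count is 286 − 164 + 2 = 124.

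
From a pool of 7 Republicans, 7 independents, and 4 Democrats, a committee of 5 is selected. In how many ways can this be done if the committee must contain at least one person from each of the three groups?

Unrestricted: C(18,5) = 8568 ways to pick any 5 of the 18.
Selections missing a whole group: no Republicans → C(11,5) = 462; no independents → C(11,5) = 462; no Democrats → C(14,5) = 2002.
Add back selections omitting two groups (i.e. drawn from a single group): C(7,5) + C(7,5) + C(4,5) = 42.
By inclusion–exclusion: 8568 − 2926 + 42 = 5684.

5684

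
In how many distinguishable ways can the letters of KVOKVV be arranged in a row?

60

KVOKVV has 6 letters with K appearing twice and V appearing 3 times.
Dividing 6! = 720 by 3!·2! = 12 for the repeated letters gives 60.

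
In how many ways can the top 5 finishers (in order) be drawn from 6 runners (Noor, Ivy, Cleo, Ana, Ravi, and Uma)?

This is an ordered selection of 5 from 6: P(6,5).
That gives 6 × 5 × 4 × 3 × 2 = 720.

720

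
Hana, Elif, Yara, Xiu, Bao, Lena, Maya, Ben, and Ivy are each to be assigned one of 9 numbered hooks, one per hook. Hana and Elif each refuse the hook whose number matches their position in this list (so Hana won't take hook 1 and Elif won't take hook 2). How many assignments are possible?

Let Aᵢ (for i ∈ {1, 2}) be the placements that put person i in their forbidden hook. Any j of these fix j positions, leaving (9−j)! ways to fill the rest, and there are C(2,j) ways to pick which j.
By inclusion–exclusion, the number of valid placements is Σ_{j=0}^{2} (−1)^j C(2,j)·(9−j)!.
Computing: 362880 − 80640 + 5040 = 287280.

287280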